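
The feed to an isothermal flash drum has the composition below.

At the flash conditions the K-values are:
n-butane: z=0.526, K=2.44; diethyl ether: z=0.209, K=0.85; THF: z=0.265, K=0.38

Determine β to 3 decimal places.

Rachford–Rice: g(β) = Σ zᵢ(Kᵢ−1)/(1+β(Kᵢ−1)) = 0.
g(0) = ΣzᵢKᵢ − 1 = 0.562 and g(1) = 1 − Σzᵢ/Kᵢ = -0.159, so a root lies in (0, 1).
Iterate (Newton) starting at β = 0.5:
  β = 0.500: g = 0.1684, g' = -0.588 → β = 0.786
  β = 0.786: g = -0.0009, g' = -0.634 → β = 0.785
Converged at β = 0.785.

β = 0.785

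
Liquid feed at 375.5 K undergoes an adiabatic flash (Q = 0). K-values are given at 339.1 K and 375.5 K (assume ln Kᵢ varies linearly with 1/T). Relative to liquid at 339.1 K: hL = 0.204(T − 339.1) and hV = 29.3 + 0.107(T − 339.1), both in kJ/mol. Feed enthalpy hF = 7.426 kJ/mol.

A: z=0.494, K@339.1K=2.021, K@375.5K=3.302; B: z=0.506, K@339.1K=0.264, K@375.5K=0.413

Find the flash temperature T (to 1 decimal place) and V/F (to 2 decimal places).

T = 342.5 K, V/F = 0.23

Adiabatic flash: solve Rachford–Rice at each trial T, then check hF = ψ·hV(T) + (1−ψ)·hL(T).
  T = 339.1 K: K = (2.021, 0.264), RR gives ψ = 0.176, H_out = 5.145 kJ/mol
  T = 375.5 K: K = (3.302, 0.413), RR gives ψ = 0.622, H_out = 23.448 kJ/mol
  T = 357.3 K: K = (2.616, 0.334), RR gives ψ = 0.429, H_out = 15.513 kJ/mol
  T = 348.2 K: K = (2.307, 0.298), RR gives ψ = 0.316, H_out = 10.848 kJ/mol
  T = 343.6 K: K = (2.160, 0.280), RR gives ψ = 0.250, H_out = 8.139 kJ/mol
  T = 341.4 K: K = (2.091, 0.272), RR gives ψ = 0.215, H_out = 6.725 kJ/mol
Linear interpolation between T = 341.4 (H_out = 6.725) and T = 343.6 (H_out = 8.139) on hF = 7.426 gives T ≈ 342.5 K, at which ψ = 0.23.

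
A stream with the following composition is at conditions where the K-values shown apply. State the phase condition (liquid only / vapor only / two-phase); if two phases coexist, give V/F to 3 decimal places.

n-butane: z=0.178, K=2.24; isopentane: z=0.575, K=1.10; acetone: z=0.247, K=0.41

ΣzᵢKᵢ = 1.132; Σzᵢ/Kᵢ = 1.205.
Both exceed 1, so a two-phase solution exists.
Newton–Raphson from ψ = 0.5:
  ψ = 0.500: g = -0.0157, g' = -0.282 → ψ = 0.444
Converged at ψ = 0.444.

two-phase, V/F = 0.444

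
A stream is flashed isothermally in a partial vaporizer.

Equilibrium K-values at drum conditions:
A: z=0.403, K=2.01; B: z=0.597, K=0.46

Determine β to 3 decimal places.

Binary case is linear: z₁(K₁−1)(1+β(K₂−1)) + z₂(K₂−1)(1+β(K₁−1)) = 0
⇒ β = [z₁(K₁−1)+z₂(K₂−1)] / [−(K₁−1)(K₂−1)] = 0.0846/0.5454 = 0.155

β = 0.155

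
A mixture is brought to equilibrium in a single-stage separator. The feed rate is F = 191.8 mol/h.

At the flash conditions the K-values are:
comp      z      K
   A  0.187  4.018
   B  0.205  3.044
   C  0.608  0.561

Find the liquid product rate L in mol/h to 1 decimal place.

Let ψ = V/F and solve Σ zᵢ(Kᵢ−1)/(1+ψ(Kᵢ−1)) = 0.
g(0) = ΣzᵢKᵢ − 1 = 0.716 and g(1) = 1 − Σzᵢ/Kᵢ = -0.198, so a root lies in (0, 1).
Newton iteration, ψ⁰ = 0.66:
  ψ = 0.660: g = -0.0088, g' = -0.578 → ψ = 0.645
Converged at ψ = 0.645.
Then V = ψ·F = 0.6449·191.8 = 123.7 mol/h and L = F − V = 68.1 mol/h.

L = 68.1 mol/h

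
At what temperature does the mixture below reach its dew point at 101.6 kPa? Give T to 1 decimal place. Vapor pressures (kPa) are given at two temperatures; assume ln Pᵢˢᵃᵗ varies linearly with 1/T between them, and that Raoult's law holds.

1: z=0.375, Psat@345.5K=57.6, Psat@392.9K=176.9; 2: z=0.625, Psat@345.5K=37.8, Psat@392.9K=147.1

T = 375.4 K

Dew-point temperature: Σzᵢ·P/Pᵢˢᵃᵗ(T) = 1. Interpolate ln Pᵢˢᵃᵗ = aᵢ + bᵢ/T.
  T = 345.5 K: ΣzᵢP/Pᵢˢᵃᵗ = 2.3414
  T = 392.9 K: ΣzᵢP/Pᵢˢᵃᵗ = 0.6471
  T = 369.2 K: ΣzᵢP/Pᵢˢᵃᵗ = 1.1793
  T = 381.0 K: ΣzᵢP/Pᵢˢᵃᵗ = 0.8662
  T = 375.1 K: ΣzᵢP/Pᵢˢᵃᵗ = 1.0082
  T = 378.1 K: ΣzᵢP/Pᵢˢᵃᵗ = 0.9328
  T = 376.6 K: ΣzᵢP/Pᵢˢᵃᵗ = 0.9696
Interpolating between 375.1 K and 376.6 K gives T ≈ 375.4 K.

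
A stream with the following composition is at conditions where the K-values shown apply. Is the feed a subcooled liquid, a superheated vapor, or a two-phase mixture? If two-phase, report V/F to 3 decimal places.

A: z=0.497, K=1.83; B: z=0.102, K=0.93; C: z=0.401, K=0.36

ΣzᵢKᵢ = 1.149; Σzᵢ/Kᵢ = 1.495.
Both exceed 1, so a two-phase solution exists.
Rachford–Rice: g(ψ) = Σ zᵢ(Kᵢ−1)/(1+ψ(Kᵢ−1)) = 0.
Iterate (Newton) starting at ψ = 0.5:
  ψ = 0.500: g = -0.0933, g' = -0.527 → ψ = 0.323
  ψ = 0.323: g = -0.0055, g' = -0.474 → ψ = 0.311
Converged at ψ = 0.311.

two-phase, V/F = 0.311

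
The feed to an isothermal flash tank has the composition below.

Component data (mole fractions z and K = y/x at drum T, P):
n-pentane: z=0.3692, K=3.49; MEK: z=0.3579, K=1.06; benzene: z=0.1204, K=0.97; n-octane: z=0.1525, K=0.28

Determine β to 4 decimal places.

β = 0.8862

Rachford–Rice: g(β) = Σ zᵢ(Kᵢ−1)/(1+β(Kᵢ−1)) = 0.
Feasibility: ΣzᵢKᵢ = 1.8274, Σzᵢ/Kᵢ = 1.1122 — both > 1, two phases present.
Newton iteration, β⁰ = 0.67:
  β = 0.6700: g = 0.14935, g' = -0.6179 → β = 0.9117
  β = 0.9117: g = -0.02182, g' = -0.8851 → β = 0.8871
  β = 0.8871: g = -0.00071, g' = -0.8292 → β = 0.8862
Converged at β = 0.8862.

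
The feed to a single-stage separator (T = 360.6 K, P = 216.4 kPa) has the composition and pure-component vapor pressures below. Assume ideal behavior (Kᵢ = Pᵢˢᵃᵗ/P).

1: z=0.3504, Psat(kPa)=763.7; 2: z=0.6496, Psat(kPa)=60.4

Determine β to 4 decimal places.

β = 0.2292

Raoult's law: Kᵢ = Pᵢˢᵃᵗ/P = Pᵢˢᵃᵗ/216.4.
  K_1 = 763.7/216.4 = 3.529113, K_2 = 60.4/216.4 = 0.279113
Rachford–Rice: g(β) = Σ zᵢ(Kᵢ−1)/(1+β(Kᵢ−1)) = 0.
g(0) = ΣzᵢKᵢ − 1 = 0.4179 and g(1) = 1 − Σzᵢ/Kᵢ = -1.4267, so a root lies in (0, 1).
Binary case is linear: z₁(K₁−1)(1+β(K₂−1)) + z₂(K₂−1)(1+β(K₁−1)) = 0
⇒ β = [z₁(K₁−1)+z₂(K₂−1)] / [−(K₁−1)(K₂−1)] = 0.41791/1.82321 = 0.2292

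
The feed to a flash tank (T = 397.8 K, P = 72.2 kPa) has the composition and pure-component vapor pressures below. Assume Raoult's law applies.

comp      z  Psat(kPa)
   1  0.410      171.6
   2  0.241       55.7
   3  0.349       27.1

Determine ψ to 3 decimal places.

Raoult's law: Kᵢ = Pᵢˢᵃᵗ/P = Pᵢˢᵃᵗ/72.2.
  K_1 = 171.6/72.2 = 2.37673, K_2 = 55.7/72.2 = 0.77147, K_3 = 27.1/72.2 = 0.37535
Rachford–Rice: g(ψ) = Σ zᵢ(Kᵢ−1)/(1+ψ(Kᵢ−1)) = 0.
g(0) = ΣzᵢKᵢ − 1 = 0.291 and g(1) = 1 − Σzᵢ/Kᵢ = -0.415, so a root lies in (0, 1).
Newton iteration, ψ⁰ = 0.45:
  ψ = 0.450: g = -0.0161, g' = -0.575 → ψ = 0.422
Converged at ψ = 0.422.

ψ = 0.422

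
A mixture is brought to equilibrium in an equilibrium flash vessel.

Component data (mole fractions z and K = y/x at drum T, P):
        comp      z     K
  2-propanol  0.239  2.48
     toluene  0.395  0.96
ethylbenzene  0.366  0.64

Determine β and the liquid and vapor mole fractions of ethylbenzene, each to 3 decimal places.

β = 0.614, x_ethylbenzene = 0.470, y_ethylbenzene = 0.301

Let β = V/F and solve Σ zᵢ(Kᵢ−1)/(1+β(Kᵢ−1)) = 0.
Feasibility: ΣzᵢKᵢ = 1.206, Σzᵢ/Kᵢ = 1.080 — both > 1, two phases present.
Newton–Raphson from β = 0.5:
  β = 0.500: g = 0.0265, g' = -0.244 → β = 0.608
  β = 0.608: g = 0.0012, g' = -0.223 → β = 0.614
Converged at β = 0.614.
Compositions from xᵢ = zᵢ/(1+β(Kᵢ−1)), yᵢ = Kᵢxᵢ:
  2-propanol: x = 0.125, y = 0.311
  toluene: x = 0.405, y = 0.389
  ethylbenzene: x = 0.470, y = 0.301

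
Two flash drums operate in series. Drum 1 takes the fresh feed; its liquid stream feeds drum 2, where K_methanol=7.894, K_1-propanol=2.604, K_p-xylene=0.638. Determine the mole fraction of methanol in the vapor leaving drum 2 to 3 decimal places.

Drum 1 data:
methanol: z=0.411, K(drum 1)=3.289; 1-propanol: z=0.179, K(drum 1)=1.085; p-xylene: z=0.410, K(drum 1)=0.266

y_methanol (drum 2) = 0.234

Drum 1:
Rachford–Rice: g(ψ₁) = Σ zᵢ(Kᵢ−1)/(1+ψ₁(Kᵢ−1)) = 0.
g(0) = ΣzᵢKᵢ − 1 = 0.655 and g(1) = 1 − Σzᵢ/Kᵢ = -0.831, so a root lies in (0, 1).
Iterate (Newton) starting at ψ₁ = 0.7:
  ψ₁ = 0.700: g = -0.2431, g' = -1.254 → ψ₁ = 0.506
  ψ₁ = 0.506: g = -0.0283, g' = -1.023 → ψ₁ = 0.478
Converged at ψ₁ = 0.478.
Drum-1 compositions:
  methanol: x = 0.196, y = 0.645
  1-propanol: x = 0.172, y = 0.187
  p-xylene: x = 0.632, y = 0.168
Drum-2 feed = drum-1 liquid: z₂ = (0.1962, 0.1720, 0.6318).
Drum 2:
Rachford–Rice: g(ψ₂) = Σ zᵢ(Kᵢ−1)/(1+ψ₂(Kᵢ−1)) = 0.
Feasibility: ΣzᵢKᵢ = 2.400, Σzᵢ/Kᵢ = 1.081 — both > 1, two phases present.
Iterate (Newton) starting at ψ₂ = 0.54:
  ψ₂ = 0.540: g = 0.1500, g' = -0.673 → ψ₂ = 0.763
  ψ₂ = 0.763: g = 0.0242, g' = -0.486 → ψ₂ = 0.813
  ψ₂ = 0.813: g = 0.0006, g' = -0.463 → ψ₂ = 0.814
Converged at ψ₂ = 0.814.
  methanol: x = 0.030, y = 0.234
  1-propanol: x = 0.075, y = 0.194
  p-xylene: x = 0.896, y = 0.571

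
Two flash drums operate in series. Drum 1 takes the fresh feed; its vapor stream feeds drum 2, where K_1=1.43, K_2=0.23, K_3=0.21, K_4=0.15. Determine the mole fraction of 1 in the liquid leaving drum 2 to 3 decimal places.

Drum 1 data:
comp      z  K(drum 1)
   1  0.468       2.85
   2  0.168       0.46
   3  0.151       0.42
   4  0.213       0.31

Drum 1:
Newton–Raphson from ψ₁ = 0.5:
  ψ₁ = 0.500: g = -0.0222, g' = -0.861 → ψ₁ = 0.474
Converged at ψ₁ = 0.474.
Drum-1 compositions:
  1: x = 0.249, y = 0.710
  2: x = 0.226, y = 0.104
  3: x = 0.208, y = 0.087
  4: x = 0.317, y = 0.098
Drum-2 feed = drum-1 vapor: z₂ = (0.7105, 0.1039, 0.0875, 0.0981).
Drum 2:
Rachford–Rice: g(ψ₂) = Σ zᵢ(Kᵢ−1)/(1+ψ₂(Kᵢ−1)) = 0.
Feasibility: ΣzᵢKᵢ = 1.073, Σzᵢ/Kᵢ = 2.019 — both > 1, two phases present.
Iterate (Newton) starting at ψ₂ = 0.4:
  ψ₂ = 0.400: g = -0.0823, g' = -0.504 → ψ₂ = 0.237
  ψ₂ = 0.237: g = -0.0099, g' = -0.394 → ψ₂ = 0.211
Converged at ψ₂ = 0.211.
  1: x = 0.651, y = 0.931
  2: x = 0.124, y = 0.029
  3: x = 0.105, y = 0.022
  4: x = 0.120, y = 0.018

x_1 (drum 2) = 0.651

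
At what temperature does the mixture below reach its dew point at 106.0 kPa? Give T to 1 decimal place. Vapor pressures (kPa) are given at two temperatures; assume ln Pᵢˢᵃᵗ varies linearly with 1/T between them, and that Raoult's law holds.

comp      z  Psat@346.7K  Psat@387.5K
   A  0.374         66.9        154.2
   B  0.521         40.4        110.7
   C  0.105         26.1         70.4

T = 383.3 K

Dew-point temperature: Σzᵢ·P/Pᵢˢᵃᵗ(T) = 1. Interpolate ln Pᵢˢᵃᵗ = aᵢ + bᵢ/T.
  T = 346.7 K: ΣzᵢP/Pᵢˢᵃᵗ = 2.3860
  T = 387.5 K: ΣzᵢP/Pᵢˢᵃᵗ = 0.9141
  T = 367.1 K: ΣzᵢP/Pᵢˢᵃᵗ = 1.4370
  T = 377.3 K: ΣzᵢP/Pᵢˢᵃᵗ = 1.1389
  T = 382.4 K: ΣzᵢP/Pᵢˢᵃᵗ = 1.0188
  T = 384.9 K: ΣzᵢP/Pᵢˢᵃᵗ = 0.9657
Interpolating between 382.4 K and 384.9 K gives T ≈ 383.3 K.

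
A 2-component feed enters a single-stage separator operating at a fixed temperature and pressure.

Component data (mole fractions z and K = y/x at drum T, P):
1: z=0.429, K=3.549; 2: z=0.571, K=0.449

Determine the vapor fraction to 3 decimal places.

ψ = 0.555

Newton iteration, ψ⁰ = 0.5:
  ψ = 0.500: g = 0.0465, g' = -0.869 → ψ = 0.554
  ψ = 0.554: g = 0.0009, g' = -0.838 → ψ = 0.555
Converged at ψ = 0.555.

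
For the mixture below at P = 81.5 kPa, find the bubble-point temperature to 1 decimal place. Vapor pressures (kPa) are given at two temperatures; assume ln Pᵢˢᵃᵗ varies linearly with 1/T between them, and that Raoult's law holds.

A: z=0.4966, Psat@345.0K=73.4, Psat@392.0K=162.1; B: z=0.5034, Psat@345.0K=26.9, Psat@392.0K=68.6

T = 371.1 K

Bubble-point temperature: ΣzᵢPᵢˢᵃᵗ(T) = P. Interpolate ln Pᵢˢᵃᵗ = aᵢ + bᵢ/T.
  T = 345.0 K: ΣzᵢPᵢˢᵃᵗ = 49.99 kPa
  T = 392.0 K: ΣzᵢPᵢˢᵃᵗ = 115.03 kPa
  T = 368.5 K: ΣzᵢPᵢˢᵃᵗ = 77.83 kPa
  T = 380.2 K: ΣzᵢPᵢˢᵃᵗ = 95.11 kPa
  T = 374.4 K: ΣzᵢPᵢˢᵃᵗ = 86.24 kPa
  T = 371.4 K: ΣzᵢPᵢˢᵃᵗ = 81.89 kPa
Interpolating between 368.5 K and 371.4 K gives T ≈ 371.1 K.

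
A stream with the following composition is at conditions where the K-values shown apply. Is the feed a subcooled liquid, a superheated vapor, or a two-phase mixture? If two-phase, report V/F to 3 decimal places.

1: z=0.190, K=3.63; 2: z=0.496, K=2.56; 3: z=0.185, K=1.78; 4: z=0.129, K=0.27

ΣzᵢKᵢ = 2.324; Σzᵢ/Kᵢ = 0.828.
Since Σzᵢ/Kᵢ < 1 the mixture is above its dew point — single vapor phase.

superheated vapor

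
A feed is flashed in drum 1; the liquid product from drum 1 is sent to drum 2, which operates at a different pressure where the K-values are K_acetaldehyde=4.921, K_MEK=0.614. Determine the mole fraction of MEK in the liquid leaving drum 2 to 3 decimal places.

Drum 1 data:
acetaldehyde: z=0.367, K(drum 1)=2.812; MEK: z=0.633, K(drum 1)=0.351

x_MEK (drum 2) = 0.910

Drum 1:
Rachford–Rice: g(ψ₁) = Σ zᵢ(Kᵢ−1)/(1+ψ₁(Kᵢ−1)) = 0.
Check two-phase: ΣzᵢKᵢ = 1.254 > 1 and Σzᵢ/Kᵢ = 1.934 > 1, so g(0) = 0.254 > 0 and g(1) = -0.934 < 0.
Binary case is linear: z₁(K₁−1)(1+ψ₁(K₂−1)) + z₂(K₂−1)(1+ψ₁(K₁−1)) = 0
⇒ ψ₁ = [z₁(K₁−1)+z₂(K₂−1)] / [−(K₁−1)(K₂−1)] = 0.2542/1.1760 = 0.216
Drum-1 compositions:
  acetaldehyde: x = 0.264, y = 0.742
  MEK: x = 0.736, y = 0.258
Drum-2 feed = drum-1 liquid: z₂ = (0.2637, 0.7363).
Drum 2:
Rachford–Rice: g(ψ₂) = Σ zᵢ(Kᵢ−1)/(1+ψ₂(Kᵢ−1)) = 0.
g(0) = ΣzᵢKᵢ − 1 = 0.750 and g(1) = 1 − Σzᵢ/Kᵢ = -0.253, so a root lies in (0, 1).
Newton–Raphson from ψ₂ = 0.5:
  ψ₂ = 0.500: g = -0.0029, g' = -0.631 → ψ₂ = 0.495
Converged at ψ₂ = 0.495.
  acetaldehyde: x = 0.090, y = 0.441
  MEK: x = 0.910, y = 0.559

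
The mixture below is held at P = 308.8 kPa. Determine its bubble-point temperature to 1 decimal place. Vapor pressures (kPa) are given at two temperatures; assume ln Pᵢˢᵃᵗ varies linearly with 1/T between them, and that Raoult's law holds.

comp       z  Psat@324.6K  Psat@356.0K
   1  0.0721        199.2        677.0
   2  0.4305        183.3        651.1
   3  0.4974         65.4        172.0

Bubble-point temperature: ΣzᵢPᵢˢᵃᵗ(T) = P. Interpolate ln Pᵢˢᵃᵗ = aᵢ + bᵢ/T.
  T = 324.6 K: ΣzᵢPᵢˢᵃᵗ = 125.80 kPa
  T = 356.0 K: ΣzᵢPᵢˢᵃᵗ = 414.66 kPa
  T = 340.3 K: ΣzᵢPᵢˢᵃᵗ = 234.32 kPa
  T = 348.1 K: ΣzᵢPᵢˢᵃᵗ = 313.02 kPa
  T = 344.2 K: ΣzᵢPᵢˢᵃᵗ = 271.24 kPa
  T = 346.1 K: ΣzᵢPᵢˢᵃᵗ = 290.95 kPa
Interpolating between 346.1 K and 348.1 K gives T ≈ 347.7 K.

T = 347.7 K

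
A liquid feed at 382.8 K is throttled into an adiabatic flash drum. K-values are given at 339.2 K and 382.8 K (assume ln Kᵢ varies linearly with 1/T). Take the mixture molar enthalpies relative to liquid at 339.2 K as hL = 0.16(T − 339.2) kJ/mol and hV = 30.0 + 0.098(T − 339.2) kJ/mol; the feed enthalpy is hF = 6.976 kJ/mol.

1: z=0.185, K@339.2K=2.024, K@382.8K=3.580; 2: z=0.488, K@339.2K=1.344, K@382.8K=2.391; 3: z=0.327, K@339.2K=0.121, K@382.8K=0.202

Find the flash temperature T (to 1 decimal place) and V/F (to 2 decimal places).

T = 342.5 K, V/F = 0.22

Adiabatic flash: solve Rachford–Rice at each trial T, then check hF = ψ·hV(T) + (1−ψ)·hL(T).
  T = 339.2 K: K = (2.024, 1.344, 0.121), RR gives ψ = 0.136, H_out = 4.091 kJ/mol
  T = 382.8 K: K = (3.580, 2.391, 0.202), RR gives ψ = 0.644, H_out = 24.567 kJ/mol
  T = 361.0 K: K = (2.739, 1.824, 0.159), RR gives ψ = 0.482, H_out = 17.300 kJ/mol
  T = 350.1 K: K = (2.365, 1.573, 0.139), RR gives ψ = 0.351, H_out = 12.048 kJ/mol
  T = 344.6 K: K = (2.189, 1.455, 0.130), RR gives ψ = 0.258, H_out = 8.522 kJ/mol
  T = 341.9 K: K = (2.106, 1.399, 0.125), RR gives ψ = 0.202, H_out = 6.454 kJ/mol
  T = 343.2 K: K = (2.146, 1.426, 0.128), RR gives ψ = 0.230, H_out = 7.483 kJ/mol
  T = 342.5 K: K = (2.124, 1.411, 0.126), RR gives ψ = 0.215, H_out = 6.937 kJ/mol
  T = 342.9 K: K = (2.136, 1.419, 0.127), RR gives ψ = 0.224, H_out = 7.251 kJ/mol
Linear interpolation between T = 342.5 (H_out = 6.937) and T = 342.9 (H_out = 7.251) on hF = 6.976 gives T ≈ 342.5 K, at which ψ = 0.22.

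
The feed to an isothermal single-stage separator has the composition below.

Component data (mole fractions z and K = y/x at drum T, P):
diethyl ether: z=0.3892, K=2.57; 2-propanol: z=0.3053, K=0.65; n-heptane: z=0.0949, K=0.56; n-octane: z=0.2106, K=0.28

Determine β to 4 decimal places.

Let β = V/F and solve Σ zᵢ(Kᵢ−1)/(1+β(Kᵢ−1)) = 0.
Feasibility: ΣzᵢKᵢ = 1.3108, Σzᵢ/Kᵢ = 1.5427 — both > 1, two phases present.
Newton iteration, β⁰ = 0.5:
  β = 0.5000: g = -0.07766, g' = -0.6528 → β = 0.3810
  β = 0.3810: g = -0.00010, g' = -0.6592 → β = 0.3809
Converged at β = 0.3809.

β = 0.3809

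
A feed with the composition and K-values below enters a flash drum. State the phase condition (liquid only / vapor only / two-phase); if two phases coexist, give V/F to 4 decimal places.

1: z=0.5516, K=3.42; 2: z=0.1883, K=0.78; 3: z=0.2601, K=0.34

ΣzᵢKᵢ = 2.1218; Σzᵢ/Kᵢ = 1.1677.
Both exceed 1, so a two-phase solution exists.
Newton iteration, ψ⁰ = 0.63:
  ψ = 0.6300: g = 0.18681, g' = -0.8511 → ψ = 0.8495
  ψ = 0.8495: g = -0.00485, g' = -0.9467 → ψ = 0.8444
Converged at ψ = 0.8444.

two-phase, V/F = 0.8444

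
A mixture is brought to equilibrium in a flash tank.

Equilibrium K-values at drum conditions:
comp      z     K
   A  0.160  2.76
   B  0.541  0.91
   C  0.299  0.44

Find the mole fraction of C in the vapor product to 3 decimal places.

Rachford–Rice: g(V/F) = Σ zᵢ(Kᵢ−1)/(1+V/F(Kᵢ−1)) = 0.
Feasibility: ΣzᵢKᵢ = 1.065, Σzᵢ/Kᵢ = 1.332 — both > 1, two phases present.
Newton–Raphson from V/F = 0.5:
  V/F = 0.500: g = -0.1338, g' = -0.326 → V/F = 0.090
  V/F = 0.090: g = 0.0179, g' = -0.478 → V/F = 0.127
  V/F = 0.127: g = 0.0007, g' = -0.444 → V/F = 0.128
Converged at V/F = 0.128.
Compositions from xᵢ = zᵢ/(1+V/F(Kᵢ−1)), yᵢ = Kᵢxᵢ:
  A: x = 0.130, y = 0.360
  B: x = 0.547, y = 0.498
  C: x = 0.322, y = 0.142

y_C = 0.142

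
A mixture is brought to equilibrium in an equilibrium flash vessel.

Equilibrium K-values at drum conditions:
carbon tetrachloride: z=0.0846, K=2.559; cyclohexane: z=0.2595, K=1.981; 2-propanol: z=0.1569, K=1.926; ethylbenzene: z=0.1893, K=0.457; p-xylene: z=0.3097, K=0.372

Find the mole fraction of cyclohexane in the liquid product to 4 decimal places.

Rachford–Rice: g(β) = Σ zᵢ(Kᵢ−1)/(1+β(Kᵢ−1)) = 0.
Check two-phase: ΣzᵢKᵢ = 1.2345 > 1 and Σzᵢ/Kᵢ = 1.4923 > 1, so g(0) = 0.2345 > 0 and g(1) = -0.4923 < 0.
Iterate (Newton) starting at β = 0.54:
  β = 0.5400: g = -0.10485, g' = -0.6185 → β = 0.3705
  β = 0.3705: g = -0.00365, g' = -0.5864 → β = 0.3643
Converged at β = 0.3643.
Compositions from xᵢ = zᵢ/(1+β(Kᵢ−1)), yᵢ = Kᵢxᵢ:
  carbon tetrachloride: x = 0.0540, y = 0.1381
  cyclohexane: x = 0.1912, y = 0.3787
  2-propanol: x = 0.1173, y = 0.2260
  ethylbenzene: x = 0.2360, y = 0.1078
  p-xylene: x = 0.4016, y = 0.1494

x_cyclohexane = 0.1912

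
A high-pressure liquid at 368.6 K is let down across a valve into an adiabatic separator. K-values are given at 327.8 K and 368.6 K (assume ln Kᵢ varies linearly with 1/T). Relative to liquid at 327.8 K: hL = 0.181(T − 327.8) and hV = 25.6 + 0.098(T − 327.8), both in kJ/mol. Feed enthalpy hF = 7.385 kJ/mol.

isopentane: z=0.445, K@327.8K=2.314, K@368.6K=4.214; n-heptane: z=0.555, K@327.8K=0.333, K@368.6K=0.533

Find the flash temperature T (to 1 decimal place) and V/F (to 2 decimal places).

T = 329.8 K, V/F = 0.28

Adiabatic flash: solve Rachford–Rice at each trial T, then check hF = ψ·hV(T) + (1−ψ)·hL(T).
  T = 327.8 K: K = (2.314, 0.333), RR gives ψ = 0.245, H_out = 6.267 kJ/mol
  T = 368.6 K: K = (4.214, 0.533), RR gives ψ = 0.780, H_out = 24.716 kJ/mol
  T = 348.2 K: K = (3.178, 0.427), RR gives ψ = 0.522, H_out = 16.171 kJ/mol
  T = 338.0 K: K = (2.725, 0.379), RR gives ψ = 0.394, H_out = 11.607 kJ/mol
  T = 332.9 K: K = (2.514, 0.355), RR gives ψ = 0.324, H_out = 9.076 kJ/mol
  T = 330.4 K: K = (2.415, 0.344), RR gives ψ = 0.286, H_out = 7.740 kJ/mol
  T = 329.1 K: K = (2.364, 0.339), RR gives ψ = 0.266, H_out = 7.015 kJ/mol
Linear interpolation between T = 329.1 (H_out = 7.015) and T = 330.4 (H_out = 7.740) on hF = 7.385 gives T ≈ 329.8 K, at which ψ = 0.28.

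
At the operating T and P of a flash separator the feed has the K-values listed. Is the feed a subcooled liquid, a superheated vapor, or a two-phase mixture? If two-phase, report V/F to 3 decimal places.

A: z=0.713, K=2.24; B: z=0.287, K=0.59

superheated vapor

ΣzᵢKᵢ = 1.766; Σzᵢ/Kᵢ = 0.805.
Since Σzᵢ/Kᵢ < 1 the mixture is above its dew point — single vapor phase.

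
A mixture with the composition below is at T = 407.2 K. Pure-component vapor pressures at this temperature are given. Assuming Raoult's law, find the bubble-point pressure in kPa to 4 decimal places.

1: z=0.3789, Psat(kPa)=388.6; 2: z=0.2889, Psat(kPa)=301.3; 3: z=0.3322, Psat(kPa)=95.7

Pbub = 266.0777 kPa

At the bubble point ψ → 0, so ΣzᵢKᵢ = 1 with Kᵢ = Pᵢˢᵃᵗ/P ⇒ P = ΣzᵢPᵢˢᵃᵗ.
P = 0.3789·388.6 + 0.2889·301.3 + 0.3322·95.7 = 266.0777 kPa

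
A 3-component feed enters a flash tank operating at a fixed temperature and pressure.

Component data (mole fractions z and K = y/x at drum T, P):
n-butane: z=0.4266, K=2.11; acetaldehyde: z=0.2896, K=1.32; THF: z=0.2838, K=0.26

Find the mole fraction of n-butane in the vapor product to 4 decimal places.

Iterate (Newton) starting at V/F = 0.5:
  V/F = 0.5000: g = 0.05106, g' = -0.6310 → V/F = 0.5809
  V/F = 0.5809: g = -0.00233, g' = -0.6935 → V/F = 0.5776
Converged at V/F = 0.5776.
Compositions from xᵢ = zᵢ/(1+V/F(Kᵢ−1)), yᵢ = Kᵢxᵢ:
  n-butane: x = 0.2600, y = 0.5485
  acetaldehyde: x = 0.2444, y = 0.3226
  THF: x = 0.4956, y = 0.1289

y_n-butane = 0.5485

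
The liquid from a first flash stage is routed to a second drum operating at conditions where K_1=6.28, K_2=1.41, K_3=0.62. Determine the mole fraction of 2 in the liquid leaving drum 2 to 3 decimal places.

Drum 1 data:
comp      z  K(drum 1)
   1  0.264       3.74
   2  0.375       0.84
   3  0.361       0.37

Drum 1:
Newton iteration, ψ₁⁰ = 0.31:
  ψ₁ = 0.310: g = 0.0454, g' = -0.811 → ψ₁ = 0.366
  ψ₁ = 0.366: g = 0.0019, g' = -0.747 → ψ₁ = 0.368
Converged at ψ₁ = 0.368.
Drum-1 compositions:
  1: x = 0.131, y = 0.491
  2: x = 0.398, y = 0.335
  3: x = 0.470, y = 0.174
Drum-2 feed = drum-1 liquid: z₂ = (0.1314, 0.3985, 0.4701).
Drum 2:
Rachford–Rice: g(ψ₂) = Σ zᵢ(Kᵢ−1)/(1+ψ₂(Kᵢ−1)) = 0.
g(0) = ΣzᵢKᵢ − 1 = 0.678 and g(1) = 1 − Σzᵢ/Kᵢ = -0.062, so a root lies in (0, 1).
Newton iteration, ψ₂⁰ = 0.54:
  ψ₂ = 0.540: g = 0.0891, g' = -0.399 → ψ₂ = 0.763
  ψ₂ = 0.763: g = 0.0107, g' = -0.318 → ψ₂ = 0.797
Converged at ψ₂ = 0.797.
  1: x = 0.025, y = 0.158
  2: x = 0.300, y = 0.423
  3: x = 0.674, y = 0.418

x_2 (drum 2) = 0.300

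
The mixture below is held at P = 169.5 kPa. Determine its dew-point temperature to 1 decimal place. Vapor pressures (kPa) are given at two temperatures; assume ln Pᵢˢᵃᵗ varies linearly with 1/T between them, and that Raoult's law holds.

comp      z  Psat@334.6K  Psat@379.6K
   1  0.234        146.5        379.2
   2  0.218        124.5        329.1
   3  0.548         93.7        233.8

T = 354.6 K

Dew-point temperature: Σzᵢ·P/Pᵢˢᵃᵗ(T) = 1. Interpolate ln Pᵢˢᵃᵗ = aᵢ + bᵢ/T.
  T = 334.6 K: ΣzᵢP/Pᵢˢᵃᵗ = 1.5588
  T = 379.6 K: ΣzᵢP/Pᵢˢᵃᵗ = 0.6142
  T = 357.1 K: ΣzᵢP/Pᵢˢᵃᵗ = 0.9501
  T = 345.9 K: ΣzᵢP/Pᵢˢᵃᵗ = 1.2059
  T = 351.5 K: ΣzᵢP/Pᵢˢᵃᵗ = 1.0683
  T = 354.3 K: ΣzᵢP/Pᵢˢᵃᵗ = 1.0070
Interpolating between 354.3 K and 357.1 K gives T ≈ 354.6 K.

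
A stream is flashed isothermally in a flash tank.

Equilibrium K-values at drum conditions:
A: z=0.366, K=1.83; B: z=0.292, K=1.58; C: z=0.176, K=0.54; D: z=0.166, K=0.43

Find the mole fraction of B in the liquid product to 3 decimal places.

Rachford–Rice: g(β) = Σ zᵢ(Kᵢ−1)/(1+β(Kᵢ−1)) = 0.
g(0) = ΣzᵢKᵢ − 1 = 0.298 and g(1) = 1 − Σzᵢ/Kᵢ = -0.097, so a root lies in (0, 1).
Newton iteration, β⁰ = 0.5:
  β = 0.500: g = 0.1085, g' = -0.353 → β = 0.807
  β = 0.807: g = -0.0067, g' = -0.415 → β = 0.791
Converged at β = 0.791.
Compositions from xᵢ = zᵢ/(1+β(Kᵢ−1)), yᵢ = Kᵢxᵢ:
  A: x = 0.221, y = 0.404
  B: x = 0.200, y = 0.316
  C: x = 0.277, y = 0.149
  D: x = 0.302, y = 0.130

x_B = 0.200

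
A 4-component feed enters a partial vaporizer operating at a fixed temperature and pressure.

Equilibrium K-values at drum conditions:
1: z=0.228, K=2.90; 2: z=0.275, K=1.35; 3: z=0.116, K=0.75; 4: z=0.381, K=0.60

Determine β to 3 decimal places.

Let β = V/F and solve Σ zᵢ(Kᵢ−1)/(1+β(Kᵢ−1)) = 0.
Check two-phase: ΣzᵢKᵢ = 1.348 > 1 and Σzᵢ/Kᵢ = 1.072 > 1, so g(0) = 0.348 > 0 and g(1) = -0.072 < 0.
Newton–Raphson from β = 0.64:
  β = 0.640: g = 0.0348, g' = -0.310 → β = 0.752
  β = 0.752: g = 0.0009, g' = -0.296 → β = 0.755
Converged at β = 0.755.

β = 0.755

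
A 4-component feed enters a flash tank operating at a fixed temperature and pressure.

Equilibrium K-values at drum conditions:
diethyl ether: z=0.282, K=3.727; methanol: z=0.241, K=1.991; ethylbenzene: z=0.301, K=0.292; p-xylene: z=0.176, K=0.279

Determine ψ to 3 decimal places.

Let ψ = V/F and solve Σ zᵢ(Kᵢ−1)/(1+ψ(Kᵢ−1)) = 0.
Check two-phase: ΣzᵢKᵢ = 1.668 > 1 and Σzᵢ/Kᵢ = 1.858 > 1, so g(0) = 0.668 > 0 and g(1) = -0.858 < 0.
Newton–Raphson from ψ = 0.3:
  ψ = 0.300: g = 0.1746, g' = -1.167 → ψ = 0.450
  ψ = 0.450: g = 0.0103, g' = -1.061 → ψ = 0.459
Converged at ψ = 0.459.

ψ = 0.459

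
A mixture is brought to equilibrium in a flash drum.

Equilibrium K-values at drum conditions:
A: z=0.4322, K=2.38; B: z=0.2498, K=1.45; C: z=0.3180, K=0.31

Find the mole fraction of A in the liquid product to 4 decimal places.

Rachford–Rice: g(ψ) = Σ zᵢ(Kᵢ−1)/(1+ψ(Kᵢ−1)) = 0.
g(0) = ΣzᵢKᵢ − 1 = 0.4894 and g(1) = 1 − Σzᵢ/Kᵢ = -0.3797, so a root lies in (0, 1).
Iterate (Newton) starting at ψ = 0.34:
  ψ = 0.3400: g = 0.21678, g' = -0.6778 → ψ = 0.6598
  ψ = 0.6598: g = -0.00396, g' = -0.7658 → ψ = 0.6547
  ψ = 0.6547: g = -0.00001, g' = -0.7610 → ψ = 0.6546
Converged at ψ = 0.6546.
Compositions from xᵢ = zᵢ/(1+ψ(Kᵢ−1)), yᵢ = Kᵢxᵢ:
  A: x = 0.2271, y = 0.5404
  B: x = 0.1930, y = 0.2798
  C: x = 0.5800, y = 0.1798

x_A = 0.2271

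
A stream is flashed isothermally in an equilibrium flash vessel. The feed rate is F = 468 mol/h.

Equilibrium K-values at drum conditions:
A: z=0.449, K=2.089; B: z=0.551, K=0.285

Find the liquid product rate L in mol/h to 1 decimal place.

Material balance + equilibrium reduce to Σ zᵢ(Kᵢ−1)/(1+V/F(Kᵢ−1)) = 0.
Feasibility: ΣzᵢKᵢ = 1.095, Σzᵢ/Kᵢ = 2.148 — both > 1, two phases present.
Binary case is linear: z₁(K₁−1)(1+V/F(K₂−1)) + z₂(K₂−1)(1+V/F(K₁−1)) = 0
⇒ V/F = [z₁(K₁−1)+z₂(K₂−1)] / [−(K₁−1)(K₂−1)] = 0.0950/0.7786 = 0.122
Then V = V/F·F = 0.1220·468 = 57.1 mol/h and L = F − V = 410.9 mol/h.

L = 410.9 mol/h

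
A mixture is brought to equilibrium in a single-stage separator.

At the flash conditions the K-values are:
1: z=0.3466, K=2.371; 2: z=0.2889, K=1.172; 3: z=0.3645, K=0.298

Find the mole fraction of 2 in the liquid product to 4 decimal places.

x_2 = 0.2705

Rachford–Rice: g(ψ) = Σ zᵢ(Kᵢ−1)/(1+ψ(Kᵢ−1)) = 0.
g(0) = ΣzᵢKᵢ − 1 = 0.2690 and g(1) = 1 − Σzᵢ/Kᵢ = -0.6158, so a root lies in (0, 1).
Iterate (Newton) starting at ψ = 0.59:
  ψ = 0.5900: g = -0.12898, g' = -0.7296 → ψ = 0.4132
  ψ = 0.4132: g = -0.01069, g' = -0.6293 → ψ = 0.3962
Converged at ψ = 0.3962.
Compositions from xᵢ = zᵢ/(1+ψ(Kᵢ−1)), yᵢ = Kᵢxᵢ:
  1: x = 0.2246, y = 0.5325
  2: x = 0.2705, y = 0.3170
  3: x = 0.5049, y = 0.1505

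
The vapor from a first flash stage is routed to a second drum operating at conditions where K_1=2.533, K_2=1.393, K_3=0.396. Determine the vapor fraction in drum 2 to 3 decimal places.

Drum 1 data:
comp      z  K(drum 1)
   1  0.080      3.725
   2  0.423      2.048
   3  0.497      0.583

Drum 1:
Let ψ₁ = V/F and solve Σ zᵢ(Kᵢ−1)/(1+ψ₁(Kᵢ−1)) = 0.
Feasibility: ΣzᵢKᵢ = 1.454, Σzᵢ/Kᵢ = 1.081 — both > 1, two phases present.
Newton–Raphson from ψ₁ = 0.54:
  ψ₁ = 0.540: g = 0.1038, g' = -0.431 → ψ₁ = 0.781
  ψ₁ = 0.781: g = 0.0061, g' = -0.391 → ψ₁ = 0.797
Converged at ψ₁ = 0.797.
Drum-1 compositions:
  1: x = 0.025, y = 0.094
  2: x = 0.231, y = 0.472
  3: x = 0.744, y = 0.434
Drum-2 feed = drum-1 vapor: z₂ = (0.0940, 0.4721, 0.4339).
Drum 2:
Iterate (Newton) starting at ψ₂ = 0.4:
  ψ₂ = 0.400: g = -0.0959, g' = -0.415 → ψ₂ = 0.169
  ψ₂ = 0.169: g = -0.0033, g' = -0.400 → ψ₂ = 0.160
Converged at ψ₂ = 0.160.
  1: x = 0.075, y = 0.191
  2: x = 0.444, y = 0.619
  3: x = 0.480, y = 0.190

V/F (drum 2) = 0.160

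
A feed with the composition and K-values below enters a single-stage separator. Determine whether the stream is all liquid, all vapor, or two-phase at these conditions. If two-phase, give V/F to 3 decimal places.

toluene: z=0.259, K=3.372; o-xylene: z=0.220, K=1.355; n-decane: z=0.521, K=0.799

all vapor

ΣzᵢKᵢ = 1.588; Σzᵢ/Kᵢ = 0.891.
Since Σzᵢ/Kᵢ < 1 the mixture is above its dew point — single vapor phase.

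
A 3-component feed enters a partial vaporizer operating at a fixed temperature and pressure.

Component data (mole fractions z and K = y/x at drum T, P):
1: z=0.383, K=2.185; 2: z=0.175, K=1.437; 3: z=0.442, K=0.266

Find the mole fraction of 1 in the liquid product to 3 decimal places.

Rachford–Rice: g(V/F) = Σ zᵢ(Kᵢ−1)/(1+V/F(Kᵢ−1)) = 0.
Feasibility: ΣzᵢKᵢ = 1.206, Σzᵢ/Kᵢ = 1.959 — both > 1, two phases present.
Iterate (Newton) starting at V/F = 0.5:
  V/F = 0.500: g = -0.1648, g' = -0.829 → V/F = 0.301
  V/F = 0.301: g = -0.0145, g' = -0.711 → V/F = 0.281
Converged at V/F = 0.281.
Compositions from xᵢ = zᵢ/(1+V/F(Kᵢ−1)), yᵢ = Kᵢxᵢ:
  1: x = 0.287, y = 0.628
  2: x = 0.156, y = 0.224
  3: x = 0.557, y = 0.148

x_1 = 0.287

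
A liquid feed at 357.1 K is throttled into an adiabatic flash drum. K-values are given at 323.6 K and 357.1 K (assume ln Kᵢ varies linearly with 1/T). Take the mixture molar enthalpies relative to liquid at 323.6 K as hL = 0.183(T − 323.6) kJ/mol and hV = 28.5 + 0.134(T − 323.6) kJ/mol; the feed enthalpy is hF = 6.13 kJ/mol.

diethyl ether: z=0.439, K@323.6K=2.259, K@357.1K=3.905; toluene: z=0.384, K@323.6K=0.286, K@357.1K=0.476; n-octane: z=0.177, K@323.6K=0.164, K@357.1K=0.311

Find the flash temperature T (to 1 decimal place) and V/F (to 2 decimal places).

T = 327.0 K, V/F = 0.19

Adiabatic flash: solve Rachford–Rice at each trial T, then check hF = ψ·hV(T) + (1−ψ)·hL(T).
  T = 323.6 K: K = (2.259, 0.286, 0.164), RR gives ψ = 0.137, H_out = 3.916 kJ/mol
  T = 357.1 K: K = (3.905, 0.476, 0.311), RR gives ψ = 0.562, H_out = 21.231 kJ/mol
  T = 340.4 K: K = (3.013, 0.374, 0.230), RR gives ψ = 0.373, H_out = 13.390 kJ/mol
  T = 332.0 K: K = (2.618, 0.328, 0.195), RR gives ψ = 0.267, H_out = 9.041 kJ/mol
  T = 327.8 K: K = (2.434, 0.307, 0.179), RR gives ψ = 0.207, H_out = 6.613 kJ/mol
  T = 325.7 K: K = (2.346, 0.296, 0.171), RR gives ψ = 0.173, H_out = 5.304 kJ/mol
Linear interpolation between T = 325.7 (H_out = 5.304) and T = 327.8 (H_out = 6.613) on hF = 6.13 gives T ≈ 327.0 K, at which ψ = 0.19.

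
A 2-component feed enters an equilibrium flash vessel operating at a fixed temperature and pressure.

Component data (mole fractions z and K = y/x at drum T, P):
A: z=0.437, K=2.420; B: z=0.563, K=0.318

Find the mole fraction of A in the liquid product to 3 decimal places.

Rachford–Rice: g(V/F) = Σ zᵢ(Kᵢ−1)/(1+V/F(Kᵢ−1)) = 0.
Check two-phase: ΣzᵢKᵢ = 1.237 > 1 and Σzᵢ/Kᵢ = 1.951 > 1, so g(0) = 0.237 > 0 and g(1) = -0.951 < 0.
Iterate (Newton) starting at V/F = 0.5:
  V/F = 0.500: g = -0.2198, g' = -0.904 → V/F = 0.257
  V/F = 0.257: g = -0.0109, g' = -0.858 → V/F = 0.244
Converged at V/F = 0.244.
Compositions from xᵢ = zᵢ/(1+V/F(Kᵢ−1)), yᵢ = Kᵢxᵢ:
  A: x = 0.324, y = 0.785
  B: x = 0.676, y = 0.215

x_A = 0.324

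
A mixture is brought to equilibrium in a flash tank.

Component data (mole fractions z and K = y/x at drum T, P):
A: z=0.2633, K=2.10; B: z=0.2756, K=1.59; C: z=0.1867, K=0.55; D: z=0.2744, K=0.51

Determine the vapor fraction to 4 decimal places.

ψ = 0.5704

Rachford–Rice: g(ψ) = Σ zᵢ(Kᵢ−1)/(1+ψ(Kᵢ−1)) = 0.
Check two-phase: ΣzᵢKᵢ = 1.2338 > 1 and Σzᵢ/Kᵢ = 1.1762 > 1, so g(0) = 0.2338 > 0 and g(1) = -0.1762 < 0.
Iterate (Newton) starting at ψ = 0.5:
  ψ = 0.5000: g = 0.02593, g' = -0.3683 → ψ = 0.5704
Converged at ψ = 0.5704.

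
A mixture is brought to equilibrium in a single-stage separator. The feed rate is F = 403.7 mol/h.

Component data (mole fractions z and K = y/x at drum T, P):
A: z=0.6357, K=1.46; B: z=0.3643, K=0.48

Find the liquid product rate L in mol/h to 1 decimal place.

Material balance + equilibrium reduce to Σ zᵢ(Kᵢ−1)/(1+V/F(Kᵢ−1)) = 0.
Check two-phase: ΣzᵢKᵢ = 1.1030 > 1 and Σzᵢ/Kᵢ = 1.1944 > 1, so g(0) = 0.1030 > 0 and g(1) = -0.1944 < 0.
Binary case is linear: z₁(K₁−1)(1+V/F(K₂−1)) + z₂(K₂−1)(1+V/F(K₁−1)) = 0
⇒ V/F = [z₁(K₁−1)+z₂(K₂−1)] / [−(K₁−1)(K₂−1)] = 0.10299/0.23920 = 0.4305
Then V = V/F·F = 0.4305·403.7 = 173.8 mol/h and L = F − V = 229.9 mol/h.

L = 229.9 mol/h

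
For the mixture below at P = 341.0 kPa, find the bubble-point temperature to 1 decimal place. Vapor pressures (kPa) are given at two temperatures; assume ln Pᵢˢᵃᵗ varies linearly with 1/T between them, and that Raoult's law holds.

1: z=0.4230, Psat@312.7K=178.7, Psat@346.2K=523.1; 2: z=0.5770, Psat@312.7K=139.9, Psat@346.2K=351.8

T = 338.3 K

Bubble-point temperature: ΣzᵢPᵢˢᵃᵗ(T) = P. Interpolate ln Pᵢˢᵃᵗ = aᵢ + bᵢ/T.
  T = 312.7 K: ΣzᵢPᵢˢᵃᵗ = 156.31 kPa
  T = 346.2 K: ΣzᵢPᵢˢᵃᵗ = 424.26 kPa
  T = 329.4 K: ΣzᵢPᵢˢᵃᵗ = 263.56 kPa
  T = 337.8 K: ΣzᵢPᵢˢᵃᵗ = 336.32 kPa
  T = 342.0 K: ΣzᵢPᵢˢᵃᵗ = 378.26 kPa
  T = 339.9 K: ΣzᵢPᵢˢᵃᵗ = 356.80 kPa
Interpolating between 337.8 K and 339.9 K gives T ≈ 338.3 K.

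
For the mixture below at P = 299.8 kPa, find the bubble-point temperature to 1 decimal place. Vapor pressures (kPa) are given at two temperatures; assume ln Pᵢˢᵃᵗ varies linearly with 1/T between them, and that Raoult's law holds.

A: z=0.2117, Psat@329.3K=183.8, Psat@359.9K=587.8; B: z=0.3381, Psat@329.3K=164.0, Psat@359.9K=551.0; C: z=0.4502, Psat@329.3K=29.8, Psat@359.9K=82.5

Bubble-point temperature: ΣzᵢPᵢˢᵃᵗ(T) = P. Interpolate ln Pᵢˢᵃᵗ = aᵢ + bᵢ/T.
  T = 329.3 K: ΣzᵢPᵢˢᵃᵗ = 107.77 kPa
  T = 359.9 K: ΣzᵢPᵢˢᵃᵗ = 347.87 kPa
  T = 344.6 K: ΣzᵢPᵢˢᵃᵗ = 198.64 kPa
  T = 352.2 K: ΣzᵢPᵢˢᵃᵗ = 263.97 kPa
  T = 356.0 K: ΣzᵢPᵢˢᵃᵗ = 302.93 kPa
  T = 354.1 K: ΣzᵢPᵢˢᵃᵗ = 282.88 kPa
Interpolating between 354.1 K and 356.0 K gives T ≈ 355.7 K.

T = 355.7 K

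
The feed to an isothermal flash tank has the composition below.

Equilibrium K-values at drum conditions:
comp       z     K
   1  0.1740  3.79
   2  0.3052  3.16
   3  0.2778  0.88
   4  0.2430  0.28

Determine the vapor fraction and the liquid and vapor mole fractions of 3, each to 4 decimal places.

ψ = 0.7411, x_3 = 0.3049, y_3 = 0.2683

Material balance + equilibrium reduce to Σ zᵢ(Kᵢ−1)/(1+ψ(Kᵢ−1)) = 0.
g(0) = ΣzᵢKᵢ − 1 = 0.9364 and g(1) = 1 − Σzᵢ/Kᵢ = -0.3260, so a root lies in (0, 1).
Iterate (Newton) starting at ψ = 0.68:
  ψ = 0.6800: g = 0.05550, g' = -0.8833 → ψ = 0.7428
  ψ = 0.7428: g = -0.00161, g' = -0.9404 → ψ = 0.7411
Converged at ψ = 0.7411.
Compositions from xᵢ = zᵢ/(1+ψ(Kᵢ−1)), yᵢ = Kᵢxᵢ:
  1: x = 0.0567, y = 0.2150
  2: x = 0.1173, y = 0.3708
  3: x = 0.3049, y = 0.2683
  4: x = 0.5210, y = 0.1459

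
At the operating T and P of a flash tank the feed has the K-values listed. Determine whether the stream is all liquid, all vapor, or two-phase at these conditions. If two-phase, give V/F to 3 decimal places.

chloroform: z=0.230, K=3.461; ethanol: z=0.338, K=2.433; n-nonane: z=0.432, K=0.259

ΣzᵢKᵢ = 1.730; Σzᵢ/Kᵢ = 1.873.
Both exceed 1, so a two-phase solution exists.
Rachford–Rice: g(ψ) = Σ zᵢ(Kᵢ−1)/(1+ψ(Kᵢ−1)) = 0.
Newton–Raphson from ψ = 0.36:
  ψ = 0.360: g = 0.1831, g' = -1.135 → ψ = 0.521
  ψ = 0.521: g = 0.0036, g' = -1.124 → ψ = 0.524
Converged at ψ = 0.524.

two-phase, V/F = 0.524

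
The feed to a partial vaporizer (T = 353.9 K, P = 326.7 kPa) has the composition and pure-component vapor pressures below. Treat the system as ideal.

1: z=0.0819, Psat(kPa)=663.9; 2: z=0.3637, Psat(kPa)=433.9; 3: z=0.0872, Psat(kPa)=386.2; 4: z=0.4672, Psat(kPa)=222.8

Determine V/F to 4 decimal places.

Raoult's law: Kᵢ = Pᵢˢᵃᵗ/P = Pᵢˢᵃᵗ/326.7.
  K_1 = 663.9/326.7 = 2.032140, K_2 = 433.9/326.7 = 1.328130, K_3 = 386.2/326.7 = 1.182124, K_4 = 222.8/326.7 = 0.681971
Newton–Raphson from V/F = 0.5:
  V/F = 0.5000: g = -0.00384, g' = -0.1361 → V/F = 0.4718
Converged at V/F = 0.4718.

V/F = 0.4718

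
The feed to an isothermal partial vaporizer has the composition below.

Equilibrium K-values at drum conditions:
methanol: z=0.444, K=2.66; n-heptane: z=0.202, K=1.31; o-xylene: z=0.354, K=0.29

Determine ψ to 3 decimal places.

Material balance + equilibrium reduce to Σ zᵢ(Kᵢ−1)/(1+ψ(Kᵢ−1)) = 0.
Feasibility: ΣzᵢKᵢ = 1.548, Σzᵢ/Kᵢ = 1.542 — both > 1, two phases present.
Iterate (Newton) starting at ψ = 0.31:
  ψ = 0.310: g = 0.2215, g' = -0.843 → ψ = 0.573
  ψ = 0.573: g = 0.0074, g' = -0.842 → ψ = 0.582
Converged at ψ = 0.582.

ψ = 0.582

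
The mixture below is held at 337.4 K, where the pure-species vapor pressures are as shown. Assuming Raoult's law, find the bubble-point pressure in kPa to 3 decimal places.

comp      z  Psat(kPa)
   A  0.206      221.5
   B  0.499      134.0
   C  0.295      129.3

At the bubble point ψ → 0, so ΣzᵢKᵢ = 1 with Kᵢ = Pᵢˢᵃᵗ/P ⇒ P = ΣzᵢPᵢˢᵃᵗ.
P = 0.206·221.5 + 0.499·134.0 + 0.295·129.3 = 150.638 kPa

Pbub = 150.638 kPa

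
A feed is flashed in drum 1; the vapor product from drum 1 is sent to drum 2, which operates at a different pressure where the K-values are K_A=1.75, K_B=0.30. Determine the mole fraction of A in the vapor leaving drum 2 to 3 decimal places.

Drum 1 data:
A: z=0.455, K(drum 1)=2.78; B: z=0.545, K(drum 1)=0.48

Drum 1:
Material balance + equilibrium reduce to Σ zᵢ(Kᵢ−1)/(1+ψ₁(Kᵢ−1)) = 0.
g(0) = ΣzᵢKᵢ − 1 = 0.526 and g(1) = 1 − Σzᵢ/Kᵢ = -0.299, so a root lies in (0, 1).
Binary case is linear: z₁(K₁−1)(1+ψ₁(K₂−1)) + z₂(K₂−1)(1+ψ₁(K₁−1)) = 0
⇒ ψ₁ = [z₁(K₁−1)+z₂(K₂−1)] / [−(K₁−1)(K₂−1)] = 0.5265/0.9256 = 0.569
Drum-1 compositions:
  A: x = 0.226, y = 0.629
  B: x = 0.774, y = 0.371
Drum-2 feed = drum-1 vapor: z₂ = (0.6285, 0.3715).
Drum 2:
Newton iteration, ψ₂⁰ = 0.5:
  ψ₂ = 0.500: g = -0.0572, g' = -0.618 → ψ₂ = 0.407
  ψ₂ = 0.407: g = -0.0027, g' = -0.564 → ψ₂ = 0.403
Converged at ψ₂ = 0.403.
  A: x = 0.483, y = 0.845
  B: x = 0.517, y = 0.155

y_A (drum 2) = 0.845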